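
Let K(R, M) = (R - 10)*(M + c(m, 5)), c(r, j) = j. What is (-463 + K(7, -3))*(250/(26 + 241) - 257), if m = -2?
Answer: 32065061/267 ≈ 1.2009e+5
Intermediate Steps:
K(R, M) = (-10 + R)*(5 + M) (K(R, M) = (R - 10)*(M + 5) = (-10 + R)*(5 + M))
(-463 + K(7, -3))*(250/(26 + 241) - 257) = (-463 + (-50 - 10*(-3) + 5*7 - 3*7))*(250/(26 + 241) - 257) = (-463 + (-50 + 30 + 35 - 21))*(250/267 - 257) = (-463 - 6)*(250*(1/267) - 257) = -469*(250/267 - 257) = -469*(-68369/267) = 32065061/267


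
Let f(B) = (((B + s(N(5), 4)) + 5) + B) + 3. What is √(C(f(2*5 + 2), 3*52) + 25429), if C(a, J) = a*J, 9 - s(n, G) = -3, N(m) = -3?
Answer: √32293 ≈ 179.70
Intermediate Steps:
s(n, G) = 12 (s(n, G) = 9 - 1*(-3) = 9 + 3 = 12)
f(B) = 20 + 2*B (f(B) = (((B + 12) + 5) + B) + 3 = (((12 + B) + 5) + B) + 3 = ((17 + B) + B) + 3 = (17 + 2*B) + 3 = 20 + 2*B)
C(a, J) = J*a
√(C(f(2*5 + 2), 3*52) + 25429) = √((3*52)*(20 + 2*(2*5 + 2)) + 25429) = √(156*(20 + 2*(10 + 2)) + 25429) = √(156*(20 + 2*12) + 25429) = √(156*(20 + 24) + 25429) = √(156*44 + 25429) = √(6864 + 25429) = √32293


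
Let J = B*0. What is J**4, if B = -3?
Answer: 0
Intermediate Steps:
J = 0 (J = -3*0 = 0)
J**4 = 0**4 = 0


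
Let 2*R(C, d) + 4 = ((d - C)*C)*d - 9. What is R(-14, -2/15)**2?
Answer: 8404201/202500 ≈ 41.502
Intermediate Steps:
R(C, d) = -13/2 + C*d*(d - C)/2 (R(C, d) = -2 + (((d - C)*C)*d - 9)/2 = -2 + ((C*(d - C))*d - 9)/2 = -2 + (C*d*(d - C) - 9)/2 = -2 + (-9 + C*d*(d - C))/2 = -2 + (-9/2 + C*d*(d - C)/2) = -13/2 + C*d*(d - C)/2)
R(-14, -2/15)**2 = (-13/2 + (1/2)*(-14)*(-2/15)**2 - 1/2*(-2/15)*(-14)**2)**2 = (-13/2 + (1/2)*(-14)*(-2*1/15)**2 - 1/2*(-2*1/15)*196)**2 = (-13/2 + (1/2)*(-14)*(-2/15)**2 - 1/2*(-2/15)*196)**2 = (-13/2 + (1/2)*(-14)*(4/225) + 196/15)**2 = (-13/2 - 28/225 + 196/15)**2 = (2899/450)**2 = 8404201/202500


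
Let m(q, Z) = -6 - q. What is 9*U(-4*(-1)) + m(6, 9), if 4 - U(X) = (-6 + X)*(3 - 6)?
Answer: -30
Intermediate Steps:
U(X) = -14 + 3*X (U(X) = 4 - (-6 + X)*(3 - 6) = 4 - (-6 + X)*(-3) = 4 - (18 - 3*X) = 4 + (-18 + 3*X) = -14 + 3*X)
9*U(-4*(-1)) + m(6, 9) = 9*(-14 + 3*(-4*(-1))) + (-6 - 1*6) = 9*(-14 + 3*4) + (-6 - 6) = 9*(-14 + 12) - 12 = 9*(-2) - 12 = -18 - 12 = -30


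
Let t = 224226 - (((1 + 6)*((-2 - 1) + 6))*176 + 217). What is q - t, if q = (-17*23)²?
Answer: -67432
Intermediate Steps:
t = 220313 (t = 224226 - ((7*(-3 + 6))*176 + 217) = 224226 - ((7*3)*176 + 217) = 224226 - (21*176 + 217) = 224226 - (3696 + 217) = 224226 - 1*3913 = 224226 - 3913 = 220313)
q = 152881 (q = (-391)² = 152881)
q - t = 152881 - 1*220313 = 152881 - 220313 = -67432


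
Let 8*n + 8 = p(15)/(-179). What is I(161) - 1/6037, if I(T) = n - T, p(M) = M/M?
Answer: -1400494877/8644984 ≈ -162.00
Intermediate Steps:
p(M) = 1
n = -1433/1432 (n = -1 + (1/(-179))/8 = -1 + (1*(-1/179))/8 = -1 + (⅛)*(-1/179) = -1 - 1/1432 = -1433/1432 ≈ -1.0007)
I(T) = -1433/1432 - T
I(161) - 1/6037 = (-1433/1432 - 1*161) - 1/6037 = (-1433/1432 - 161) - 1*1/6037 = -231985/1432 - 1/6037 = -1400494877/8644984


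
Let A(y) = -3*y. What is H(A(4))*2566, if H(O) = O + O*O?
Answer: 338712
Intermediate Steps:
H(O) = O + O²
H(A(4))*2566 = ((-3*4)*(1 - 3*4))*2566 = -12*(1 - 12)*2566 = -12*(-11)*2566 = 132*2566 = 338712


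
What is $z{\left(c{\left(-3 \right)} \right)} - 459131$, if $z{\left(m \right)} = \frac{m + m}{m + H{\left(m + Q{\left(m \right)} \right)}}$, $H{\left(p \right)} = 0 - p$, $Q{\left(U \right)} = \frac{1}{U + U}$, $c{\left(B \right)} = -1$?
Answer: $-459135$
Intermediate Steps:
$Q{\left(U \right)} = \frac{1}{2 U}$
$H{\left(p \right)} = - p$
$z{\left(m \right)} = - 4 m^{2}$ ($z{\left(m \right)} = \frac{m + m}{m - \left(m + \frac{1}{2 m}\right)} = \frac{2 m}{m - \left(m + \frac{1}{2 m}\right)} = \frac{2 m}{\left(- \frac{1}{2}\right) \frac{1}{m}} = 2 m \left(- 2 m\right) = - 4 m^{2}$)
$z{\left(c{\left(-3 \right)} \right)} - 459131 = - 4 \left(-1\right)^{2} - 459131 = \left(-4\right) 1 - 459131 = -4 - 459131 = -459135$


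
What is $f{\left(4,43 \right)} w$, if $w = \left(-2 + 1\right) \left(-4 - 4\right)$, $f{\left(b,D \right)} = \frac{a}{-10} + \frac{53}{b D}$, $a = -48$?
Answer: $\frac{8786}{215} \approx 40.865$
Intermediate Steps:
$f{\left(b,D \right)} = \frac{24}{5} + \frac{53}{D b}$ ($f{\left(b,D \right)} = - \frac{48}{-10} + \frac{53}{b D} = \left(-48\right) \left(- \frac{1}{10}\right) + \frac{53}{D b} = \frac{24}{5} + 53 \frac{1}{D b} = \frac{24}{5} + \frac{53}{D b}$)
$w = 8$ ($w = \left(-1\right) \left(-8\right) = 8$)
$f{\left(4,43 \right)} w = \left(\frac{24}{5} + \frac{53}{43 \cdot 4}\right) 8 = \left(\frac{24}{5} + 53 \cdot \frac{1}{43} \cdot \frac{1}{4}\right) 8 = \left(\frac{24}{5} + \frac{53}{172}\right) 8 = \frac{4393}{860} \cdot 8 = \frac{8786}{215}$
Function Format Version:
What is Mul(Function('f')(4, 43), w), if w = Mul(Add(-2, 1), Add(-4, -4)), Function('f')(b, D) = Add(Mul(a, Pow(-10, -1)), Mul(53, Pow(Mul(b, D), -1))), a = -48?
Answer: Rational(8786, 215) ≈ 40.865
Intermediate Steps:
Function('f')(b, D) = Add(Rational(24, 5), Mul(53, Pow(D, -1), Pow(b, -1))) (Function('f')(b, D) = Add(Mul(-48, Pow(-10, -1)), Mul(53, Pow(Mul(b, D), -1))) = Add(Mul(-48, Rational(-1, 10)), Mul(53, Pow(Mul(D, b), -1))) = Add(Rational(24, 5), Mul(53, Mul(Pow(D, -1), Pow(b, -1)))) = Add(Rational(24, 5), Mul(53, Pow(D, -1), Pow(b, -1))))
w = 8 (w = Mul(-1, -8) = 8)
Mul(Function('f')(4, 43), w) = Mul(Add(Rational(24, 5), Mul(53, Pow(43, -1), Pow(4, -1))), 8) = Mul(Add(Rational(24, 5), Mul(53, Rational(1, 43), Rational(1, 4))), 8) = Mul(Add(Rational(24, 5), Rational(53, 172)), 8) = Mul(Rational(4393, 860), 8) = Rational(8786, 215)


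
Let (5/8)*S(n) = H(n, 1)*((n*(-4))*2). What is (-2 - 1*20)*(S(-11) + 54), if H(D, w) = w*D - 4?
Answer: 45276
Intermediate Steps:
H(D, w) = -4 + D*w (H(D, w) = D*w - 4 = -4 + D*w)
S(n) = -64*n*(-4 + n)/5 (S(n) = 8*((-4 + n*1)*((n*(-4))*2))/5 = 8*((-4 + n)*(-4*n*2))/5 = 8*((-4 + n)*(-8*n))/5 = 8*(-8*n*(-4 + n))/5 = -64*n*(-4 + n)/5)
(-2 - 1*20)*(S(-11) + 54) = (-2 - 1*20)*((64/5)*(-11)*(4 - 1*(-11)) + 54) = (-2 - 20)*((64/5)*(-11)*(4 + 11) + 54) = -22*((64/5)*(-11)*15 + 54) = -22*(-2112 + 54) = -22*(-2058) = 45276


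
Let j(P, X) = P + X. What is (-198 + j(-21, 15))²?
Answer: 41616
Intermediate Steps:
(-198 + j(-21, 15))² = (-198 + (-21 + 15))² = (-198 - 6)² = (-204)² = 41616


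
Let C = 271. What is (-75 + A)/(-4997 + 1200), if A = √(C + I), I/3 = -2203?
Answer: 75/3797 - I*√6338/3797 ≈ 0.019752 - 0.020967*I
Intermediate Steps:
I = -6609 (I = 3*(-2203) = -6609)
A = I*√6338 (A = √(271 - 6609) = √(-6338) = I*√6338 ≈ 79.612*I)
(-75 + A)/(-4997 + 1200) = (-75 + I*√6338)/(-4997 + 1200) = (-75 + I*√6338)/(-3797) = (-75 + I*√6338)*(-1/3797) = 75/3797 - I*√6338/3797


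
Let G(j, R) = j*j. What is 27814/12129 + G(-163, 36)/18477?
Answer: 278724893/74702511 ≈ 3.7311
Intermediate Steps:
G(j, R) = j**2
27814/12129 + G(-163, 36)/18477 = 27814/12129 + (-163)**2/18477 = 27814*(1/12129) + 26569*(1/18477) = 27814/12129 + 26569/18477 = 278724893/74702511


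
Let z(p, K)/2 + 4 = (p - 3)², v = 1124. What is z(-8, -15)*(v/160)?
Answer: 32877/20 ≈ 1643.8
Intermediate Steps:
z(p, K) = -8 + 2*(-3 + p)² (z(p, K) = -8 + 2*(p - 3)² = -8 + 2*(-3 + p)²)
z(-8, -15)*(v/160) = (-8 + 2*(-3 - 8)²)*(1124/160) = (-8 + 2*(-11)²)*(1124*(1/160)) = (-8 + 2*121)*(281/40) = (-8 + 242)*(281/40) = 234*(281/40) = 32877/20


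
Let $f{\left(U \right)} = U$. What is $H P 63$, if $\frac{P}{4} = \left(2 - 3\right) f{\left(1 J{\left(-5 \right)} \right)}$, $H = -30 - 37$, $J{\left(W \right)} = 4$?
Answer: $67536$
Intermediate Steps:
$H = -67$ ($H = -30 - 37 = -67$)
$P = -16$ ($P = 4 \left(2 - 3\right) 1 \cdot 4 = 4 \left(\left(-1\right) 4\right) = 4 \left(-4\right) = -16$)
$H P 63 = \left(-67\right) \left(-16\right) 63 = 1072 \cdot 63 = 67536$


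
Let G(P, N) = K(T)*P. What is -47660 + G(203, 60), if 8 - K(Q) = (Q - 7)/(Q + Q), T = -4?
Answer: -370521/8 ≈ -46315.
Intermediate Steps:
K(Q) = 8 - (-7 + Q)/(2*Q) (K(Q) = 8 - (Q - 7)/(Q + Q) = 8 - (-7 + Q)/(2*Q))
G(P, N) = 53*P/8 (G(P, N) = ((½)*(7 + 15*(-4))/(-4))*P = ((½)*(-¼)*(7 - 60))*P = ((½)*(-¼)*(-53))*P = 53*P/8)
-47660 + G(203, 60) = -47660 + (53/8)*203 = -47660 + 10759/8 = -370521/8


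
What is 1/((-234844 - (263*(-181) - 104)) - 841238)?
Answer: -1/1028375 ≈ -9.7241e-7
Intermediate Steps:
1/((-234844 - (263*(-181) - 104)) - 841238) = 1/((-234844 - (-47603 - 104)) - 841238) = 1/((-234844 - 1*(-47707)) - 841238) = 1/((-234844 + 47707) - 841238) = 1/(-187137 - 841238) = 1/(-1028375) = -1/1028375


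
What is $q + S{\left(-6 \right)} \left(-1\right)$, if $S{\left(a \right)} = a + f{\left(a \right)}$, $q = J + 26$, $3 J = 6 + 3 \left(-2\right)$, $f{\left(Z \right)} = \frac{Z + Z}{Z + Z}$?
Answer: $31$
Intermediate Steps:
$f{\left(Z \right)} = 1$ ($f{\left(Z \right)} = \frac{2 Z}{2 Z} = 2 Z \frac{1}{2 Z} = 1$)
$J = 0$ ($J = \frac{6 + 3 \left(-2\right)}{3} = \frac{6 - 6}{3} = \frac{1}{3} \cdot 0 = 0$)
$q = 26$ ($q = 0 + 26 = 26$)
$S{\left(a \right)} = 1 + a$ ($S{\left(a \right)} = a + 1 = 1 + a$)
$q + S{\left(-6 \right)} \left(-1\right) = 26 + \left(1 - 6\right) \left(-1\right) = 26 - -5 = 26 + 5 = 31$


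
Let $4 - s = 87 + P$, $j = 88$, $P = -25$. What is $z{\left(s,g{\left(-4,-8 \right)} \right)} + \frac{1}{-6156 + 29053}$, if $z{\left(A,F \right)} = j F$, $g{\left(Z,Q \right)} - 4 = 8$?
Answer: $\frac{24179233}{22897} \approx 1056.0$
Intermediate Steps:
$g{\left(Z,Q \right)} = 12$ ($g{\left(Z,Q \right)} = 4 + 8 = 12$)
$s = -58$ ($s = 4 - \left(87 - 25\right) = 4 - 62 = -58$)
$z{\left(A,F \right)} = 88 F$
$z{\left(s,g{\left(-4,-8 \right)} \right)} + \frac{1}{-6156 + 29053} = 88 \cdot 12 + \frac{1}{-6156 + 29053} = 1056 + \frac{1}{22897} = \frac{24179233}{22897}$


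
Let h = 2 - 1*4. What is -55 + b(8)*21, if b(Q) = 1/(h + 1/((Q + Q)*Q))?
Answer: -5571/85 ≈ -65.541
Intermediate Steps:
h = -2 (h = 2 - 4 = -2)
b(Q) = 1/(-2 + 1/(2*Q**2)) (b(Q) = 1/(-2 + 1/((Q + Q)*Q)) = 1/(-2 + 1/(((2*Q))*Q)) = 1/(-2 + (1/(2*Q))/Q) = 1/(-2 + 1/(2*Q**2)))
-55 + b(8)*21 = -55 - 2*8**2/(-1 + 4*8**2)*21 = -55 - 2*64/(-1 + 4*64)*21 = -55 - 2*64/(-1 + 256)*21 = -55 - 2*64/255*21 = -55 - 2*64*1/255*21 = -55 - 128/255*21 = -55 - 896/85 = -5571/85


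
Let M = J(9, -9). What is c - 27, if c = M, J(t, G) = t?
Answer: -18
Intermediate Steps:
M = 9
c = 9
c - 27 = 9 - 27 = -18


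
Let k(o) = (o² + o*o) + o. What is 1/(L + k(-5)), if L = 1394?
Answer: 1/1439 ≈ 0.00069493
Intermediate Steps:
k(o) = o + 2*o² (k(o) = (o² + o²) + o = 2*o² + o = o + 2*o²)
1/(L + k(-5)) = 1/(1394 - 5*(1 + 2*(-5))) = 1/(1394 - 5*(1 - 10)) = 1/(1394 - 5*(-9)) = 1/(1394 + 45) = 1/1439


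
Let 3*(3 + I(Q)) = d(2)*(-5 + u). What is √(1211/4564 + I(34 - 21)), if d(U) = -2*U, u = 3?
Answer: I*√65037/978 ≈ 0.26076*I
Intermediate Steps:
I(Q) = -⅓ (I(Q) = -3 + ((-2*2)*(-5 + 3))/3 = -3 + (-4*(-2))/3 = -3 + (⅓)*8 = -3 + 8/3 = -⅓)
√(1211/4564 + I(34 - 21)) = √(1211/4564 - ⅓) = √(1211*(1/4564) - ⅓) = √(173/652 - ⅓) = √(-133/1956) = I*√65037/978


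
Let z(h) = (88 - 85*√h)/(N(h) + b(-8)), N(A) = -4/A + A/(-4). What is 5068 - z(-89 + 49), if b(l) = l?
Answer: 105548/21 + 1700*I*√10/21 ≈ 5026.1 + 255.99*I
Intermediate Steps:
N(A) = -4/A - A/4 (N(A) = -4/A + A*(-¼) = -4/A - A/4)
z(h) = (88 - 85*√h)/(-8 - 4/h - h/4) (z(h) = (88 - 85*√h)/((-4/h - h/4) - 8) = (88 - 85*√h)/(-8 - 4/h - h/4))
5068 - z(-89 + 49) = 5068 - 4*(-89 + 49)*(-88 + 85*√(-89 + 49))/(16 + (-89 + 49)*(32 + (-89 + 49))) = 5068 - 4*(-40)*(-88 + 85*√(-40))/(16 - 40*(32 - 40)) = 5068 - 4*(-40)*(-88 + 85*(2*I*√10))/(16 - 40*(-8)) = 5068 - 4*(-40)*(-88 + 170*I*√10)/(16 + 320) = 5068 - 4*(-40)*(-88 + 170*I*√10)/336 = 5068 - (880/21 - 1700*I*√10/21) = 5068 + (-880/21 + 1700*I*√10/21) = 105548/21 + 1700*I*√10/21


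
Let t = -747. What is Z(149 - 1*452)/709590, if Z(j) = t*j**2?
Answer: -22860441/236530 ≈ -96.649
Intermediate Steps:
Z(j) = -747*j**2
Z(149 - 1*452)/709590 = -747*(149 - 1*452)**2/709590 = -747*(149 - 452)**2*(1/709590) = -747*(-303)**2*(1/709590) = -747*91809*(1/709590) = -68581323*1/709590 = -22860441/236530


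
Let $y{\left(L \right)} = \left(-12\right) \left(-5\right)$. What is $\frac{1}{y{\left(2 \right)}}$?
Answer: $\frac{1}{60} \approx 0.016667$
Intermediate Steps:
$y{\left(L \right)} = 60$
$\frac{1}{y{\left(2 \right)}} = \frac{1}{60}$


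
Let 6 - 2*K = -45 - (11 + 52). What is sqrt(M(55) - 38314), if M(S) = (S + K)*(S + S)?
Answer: I*sqrt(25994) ≈ 161.23*I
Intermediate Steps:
K = 57 (K = 3 - (-45 - (11 + 52))/2 = 3 - (-45 - 1*63)/2 = 3 - (-45 - 63)/2 = 3 - 1/2*(-108) = 3 + 54 = 57)
M(S) = 2*S*(57 + S) (M(S) = (S + 57)*(S + S) = (57 + S)*(2*S) = 2*S*(57 + S))
sqrt(M(55) - 38314) = sqrt(2*55*(57 + 55) - 38314) = sqrt(2*55*112 - 38314) = sqrt(12320 - 38314) = sqrt(-25994) = I*sqrt(25994)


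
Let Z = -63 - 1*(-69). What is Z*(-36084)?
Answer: -216504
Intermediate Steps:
Z = 6 (Z = -63 + 69 = 6)
Z*(-36084) = 6*(-36084) = -216504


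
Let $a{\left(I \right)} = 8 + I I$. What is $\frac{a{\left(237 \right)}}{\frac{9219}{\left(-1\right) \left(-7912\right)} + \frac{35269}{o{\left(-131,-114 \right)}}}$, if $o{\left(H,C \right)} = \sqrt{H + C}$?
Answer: $\frac{1003909862829720}{77867990182136029} + \frac{868205007315149504 i \sqrt{5}}{77867990182136029} \approx 0.012892 + 24.931 i$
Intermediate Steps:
$o{\left(H,C \right)} = \sqrt{C + H}$
$a{\left(I \right)} = 8 + I^{2}$
$\frac{a{\left(237 \right)}}{\frac{9219}{\left(-1\right) \left(-7912\right)} + \frac{35269}{o{\left(-131,-114 \right)}}} = \frac{8 + 237^{2}}{\frac{9219}{\left(-1\right) \left(-7912\right)} + \frac{35269}{\sqrt{-114 - 131}}} = \frac{8 + 56169}{\frac{9219}{7912} + \frac{35269}{\sqrt{-245}}} = \frac{56177}{9219 \cdot \frac{1}{7912} + \frac{35269}{7 i \sqrt{5}}} = \frac{56177}{\frac{9219}{7912} + 35269 \left(- \frac{i \sqrt{5}}{35}\right)} = \frac{56177}{\frac{9219}{7912} - \frac{35269 i \sqrt{5}}{35}}$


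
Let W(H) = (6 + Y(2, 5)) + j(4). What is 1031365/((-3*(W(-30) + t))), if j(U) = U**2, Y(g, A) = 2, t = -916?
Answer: 1031365/2676 ≈ 385.41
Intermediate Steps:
W(H) = 24 (W(H) = (6 + 2) + 4**2 = 8 + 16 = 24)
1031365/((-3*(W(-30) + t))) = 1031365/((-3*(24 - 916))) = 1031365/((-3*(-892))) = 1031365/2676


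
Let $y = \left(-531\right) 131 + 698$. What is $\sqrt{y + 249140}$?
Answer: $\sqrt{180277} \approx 424.59$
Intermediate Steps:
$y = -68863$ ($y = -69561 + 698 = -68863$)
$\sqrt{y + 249140} = \sqrt{-68863 + 249140} = \sqrt{180277}$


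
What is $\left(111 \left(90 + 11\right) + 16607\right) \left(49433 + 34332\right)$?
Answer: $2330174770$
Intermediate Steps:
$\left(111 \left(90 + 11\right) + 16607\right) \left(49433 + 34332\right) = \left(111 \cdot 101 + 16607\right) 83765 = \left(11211 + 16607\right) 83765 = 27818 \cdot 83765 = 2330174770$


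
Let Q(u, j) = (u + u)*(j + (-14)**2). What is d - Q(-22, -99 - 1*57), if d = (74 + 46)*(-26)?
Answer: -1360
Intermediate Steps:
Q(u, j) = 2*u*(196 + j) (Q(u, j) = (2*u)*(j + 196) = (2*u)*(196 + j) = 2*u*(196 + j))
d = -3120 (d = 120*(-26) = -3120)
d - Q(-22, -99 - 1*57) = -3120 - 2*(-22)*(196 + (-99 - 1*57)) = -3120 - 2*(-22)*(196 + (-99 - 57)) = -3120 - 2*(-22)*(196 - 156) = -3120 - 2*(-22)*40 = -3120 - 1*(-1760) = -3120 + 1760 = -1360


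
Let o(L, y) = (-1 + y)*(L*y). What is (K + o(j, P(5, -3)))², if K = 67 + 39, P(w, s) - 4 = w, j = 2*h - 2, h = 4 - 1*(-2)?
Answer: 682276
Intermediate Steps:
h = 6 (h = 4 + 2 = 6)
j = 10 (j = 2*6 - 2 = 12 - 2 = 10)
P(w, s) = 4 + w
o(L, y) = L*y*(-1 + y)
K = 106
(K + o(j, P(5, -3)))² = (106 + 10*(4 + 5)*(-1 + (4 + 5)))² = (106 + 10*9*(-1 + 9))² = (106 + 10*9*8)² = (106 + 720)² = 826² = 682276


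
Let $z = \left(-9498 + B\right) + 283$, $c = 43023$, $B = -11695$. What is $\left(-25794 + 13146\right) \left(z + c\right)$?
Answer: $-279685224$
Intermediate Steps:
$z = -20910$ ($z = \left(-9498 - 11695\right) + 283 = -21193 + 283 = -20910$)
$\left(-25794 + 13146\right) \left(z + c\right) = \left(-25794 + 13146\right) \left(-20910 + 43023\right) = \left(-12648\right) 22113 = -279685224$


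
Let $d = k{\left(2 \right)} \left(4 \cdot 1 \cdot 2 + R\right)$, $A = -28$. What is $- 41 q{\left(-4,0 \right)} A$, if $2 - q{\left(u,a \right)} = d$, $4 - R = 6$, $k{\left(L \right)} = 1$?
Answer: $-4592$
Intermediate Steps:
$R = -2$ ($R = 4 - 6 = -2$)
$d = 6$ ($d = 1 \left(4 \cdot 1 \cdot 2 - 2\right) = 1 \left(4 \cdot 2 - 2\right) = 1 \left(8 - 2\right) = 1 \cdot 6 = 6$)
$q{\left(u,a \right)} = -4$ ($q{\left(u,a \right)} = 2 - 6 = -4$)
$- 41 q{\left(-4,0 \right)} A = \left(-41\right) \left(-4\right) \left(-28\right) = 164 \left(-28\right) = -4592$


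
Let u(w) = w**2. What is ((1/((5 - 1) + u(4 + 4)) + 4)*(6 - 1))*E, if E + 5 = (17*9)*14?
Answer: 2917005/68 ≈ 42897.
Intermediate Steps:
E = 2137 (E = -5 + (17*9)*14 = -5 + 153*14 = -5 + 2142 = 2137)
((1/((5 - 1) + u(4 + 4)) + 4)*(6 - 1))*E = ((1/((5 - 1) + (4 + 4)**2) + 4)*(6 - 1))*2137 = ((1/(4 + 8**2) + 4)*5)*2137 = ((1/(4 + 64) + 4)*5)*2137 = ((1/68 + 4)*5)*2137 = ((273/68)*5)*2137 = (1365/68)*2137 = 2917005/68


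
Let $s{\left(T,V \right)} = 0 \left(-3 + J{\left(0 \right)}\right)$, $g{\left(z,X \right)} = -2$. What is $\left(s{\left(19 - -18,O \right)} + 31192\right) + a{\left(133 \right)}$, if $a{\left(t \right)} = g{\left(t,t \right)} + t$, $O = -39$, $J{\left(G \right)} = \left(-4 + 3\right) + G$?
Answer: $31323$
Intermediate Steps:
$J{\left(G \right)} = -1 + G$
$s{\left(T,V \right)} = 0$ ($s{\left(T,V \right)} = 0 \left(-3 + \left(-1 + 0\right)\right) = 0 \left(-3 - 1\right) = 0 \left(-4\right) = 0$)
$a{\left(t \right)} = -2 + t$
$\left(s{\left(19 - -18,O \right)} + 31192\right) + a{\left(133 \right)} = \left(0 + 31192\right) + \left(-2 + 133\right) = 31192 + 131 = 31323$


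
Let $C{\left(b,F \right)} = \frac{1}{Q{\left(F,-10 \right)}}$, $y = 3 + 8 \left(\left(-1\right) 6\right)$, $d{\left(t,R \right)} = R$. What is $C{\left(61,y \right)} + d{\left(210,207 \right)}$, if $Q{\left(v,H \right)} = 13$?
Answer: $\frac{2692}{13} \approx 207.08$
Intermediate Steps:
$y = -45$ ($y = 3 + 8 \left(-6\right) = 3 - 48 = -45$)
$C{\left(b,F \right)} = \frac{1}{13}$
$C{\left(61,y \right)} + d{\left(210,207 \right)} = \frac{1}{13} + 207 = \frac{2692}{13}$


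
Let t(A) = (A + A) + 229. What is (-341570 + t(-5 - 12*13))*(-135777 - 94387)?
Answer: 78638522732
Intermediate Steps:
t(A) = 229 + 2*A (t(A) = 2*A + 229 = 229 + 2*A)
(-341570 + t(-5 - 12*13))*(-135777 - 94387) = (-341570 + (229 + 2*(-5 - 12*13)))*(-135777 - 94387) = (-341570 + (229 + 2*(-5 - 156)))*(-230164) = (-341570 + (229 + 2*(-161)))*(-230164) = (-341570 + (229 - 322))*(-230164) = (-341570 - 93)*(-230164) = -341663*(-230164) = 78638522732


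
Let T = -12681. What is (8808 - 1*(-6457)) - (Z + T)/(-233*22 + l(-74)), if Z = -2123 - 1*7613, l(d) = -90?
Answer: 79599823/5216 ≈ 15261.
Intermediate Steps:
Z = -9736 (Z = -2123 - 7613 = -9736)
(8808 - 1*(-6457)) - (Z + T)/(-233*22 + l(-74)) = (8808 - 1*(-6457)) - (-9736 - 12681)/(-233*22 - 90) = (8808 + 6457) - (-22417)/(-5126 - 90) = 15265 - (-22417)/(-5216) = 15265 - (-22417)*(-1)/5216 = 15265 - 1*22417/5216 = 15265 - 22417/5216 = 79599823/5216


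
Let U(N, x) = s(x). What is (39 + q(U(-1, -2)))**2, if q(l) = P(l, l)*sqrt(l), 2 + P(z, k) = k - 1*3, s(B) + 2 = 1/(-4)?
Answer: 89775/64 - 3393*I/4 ≈ 1402.7 - 848.25*I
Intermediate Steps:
s(B) = -9/4 (s(B) = -2 + 1/(-4) = -2 - 1/4 = -9/4)
U(N, x) = -9/4
P(z, k) = -5 + k (P(z, k) = -2 + (k - 1*3) = -2 + (k - 3) = -2 + (-3 + k) = -5 + k)
q(l) = sqrt(l)*(-5 + l) (q(l) = (-5 + l)*sqrt(l) = sqrt(l)*(-5 + l))
(39 + q(U(-1, -2)))**2 = (39 + sqrt(-9/4)*(-5 - 9/4))**2 = (39 + (3*I/2)*(-29/4))**2 = (39 - 87*I/8)**2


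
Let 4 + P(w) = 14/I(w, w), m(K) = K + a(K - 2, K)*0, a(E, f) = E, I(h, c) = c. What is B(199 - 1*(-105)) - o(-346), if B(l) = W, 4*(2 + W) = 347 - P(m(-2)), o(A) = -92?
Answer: 359/2 ≈ 179.50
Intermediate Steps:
m(K) = K (m(K) = K + (K - 2)*0 = K + (-2 + K)*0 = K + 0 = K)
P(w) = -4 + 14/w
W = 175/2 (W = -2 + (347 - (-4 + 14/(-2)))/4 = -2 + (347 - (-4 + 14*(-1/2)))/4 = -2 + (347 - (-4 - 7))/4 = -2 + (347 - 1*(-11))/4 = -2 + (347 + 11)/4 = -2 + (1/4)*358 = -2 + 179/2 = 175/2 ≈ 87.500)
B(l) = 175/2
B(199 - 1*(-105)) - o(-346) = 175/2 - 1*(-92) = 175/2 + 92 = 359/2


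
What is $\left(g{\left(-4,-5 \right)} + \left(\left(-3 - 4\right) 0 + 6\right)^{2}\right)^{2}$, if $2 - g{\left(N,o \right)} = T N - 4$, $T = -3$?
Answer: $900$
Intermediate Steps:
$g{\left(N,o \right)} = 6 + 3 N$ ($g{\left(N,o \right)} = 2 - \left(- 3 N - 4\right) = 2 - \left(-4 - 3 N\right) = 2 + \left(4 + 3 N\right) = 6 + 3 N$)
$\left(g{\left(-4,-5 \right)} + \left(\left(-3 - 4\right) 0 + 6\right)^{2}\right)^{2} = \left(\left(6 + 3 \left(-4\right)\right) + \left(\left(-3 - 4\right) 0 + 6\right)^{2}\right)^{2} = \left(\left(6 - 12\right) + \left(\left(-7\right) 0 + 6\right)^{2}\right)^{2} = \left(-6 + \left(0 + 6\right)^{2}\right)^{2} = \left(-6 + 6^{2}\right)^{2} = \left(-6 + 36\right)^{2} = 30^{2} = 900$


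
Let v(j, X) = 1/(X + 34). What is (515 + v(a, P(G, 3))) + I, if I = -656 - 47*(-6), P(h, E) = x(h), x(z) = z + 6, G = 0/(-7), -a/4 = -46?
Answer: 5641/40 ≈ 141.02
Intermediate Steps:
a = 184 (a = -4*(-46) = 184)
G = 0 (G = 0*(-1/7) = 0)
x(z) = 6 + z
P(h, E) = 6 + h
v(j, X) = 1/(34 + X)
I = -374 (I = -656 + 282 = -374)
(515 + v(a, P(G, 3))) + I = (515 + 1/(34 + (6 + 0))) - 374 = (515 + 1/(34 + 6)) - 374 = (515 + 1/40) - 374 = 20601/40 - 374 = 5641/40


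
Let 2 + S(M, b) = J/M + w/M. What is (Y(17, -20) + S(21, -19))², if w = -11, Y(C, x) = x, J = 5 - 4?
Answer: 222784/441 ≈ 505.18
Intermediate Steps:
J = 1
S(M, b) = -2 - 10/M (S(M, b) = -2 + (1/M - 11/M) = -2 - 10/M)
(Y(17, -20) + S(21, -19))² = (-20 + (-2 - 10/21))² = (-20 - 52/21)² = (-472/21)² = 222784/441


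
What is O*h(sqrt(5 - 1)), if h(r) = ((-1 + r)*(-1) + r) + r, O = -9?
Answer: -27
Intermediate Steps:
h(r) = 1 + r (h(r) = ((1 - r) + r) + r = 1 + r)
O*h(sqrt(5 - 1)) = -9*(1 + sqrt(5 - 1)) = -9*(1 + sqrt(4)) = -9*(1 + 2) = -9*3 = -27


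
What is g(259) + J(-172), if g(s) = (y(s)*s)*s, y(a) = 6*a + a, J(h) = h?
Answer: 121617681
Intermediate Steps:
y(a) = 7*a
g(s) = 7*s**3 (g(s) = ((7*s)*s)*s = (7*s**2)*s = 7*s**3)
g(259) + J(-172) = 7*259**3 - 172 = 7*17373979 - 172 = 121617853 - 172 = 121617681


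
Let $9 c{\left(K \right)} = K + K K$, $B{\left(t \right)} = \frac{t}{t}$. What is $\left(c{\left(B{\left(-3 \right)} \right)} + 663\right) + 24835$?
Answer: $\frac{229484}{9} \approx 25498.0$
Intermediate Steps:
$B{\left(t \right)} = 1$
$c{\left(K \right)} = \frac{K}{9} + \frac{K^{2}}{9}$ ($c{\left(K \right)} = \frac{K + K K}{9} = \frac{K + K^{2}}{9} = \frac{K}{9} + \frac{K^{2}}{9}$)
$\left(c{\left(B{\left(-3 \right)} \right)} + 663\right) + 24835 = \left(\frac{1}{9} \cdot 1 \left(1 + 1\right) + 663\right) + 24835 = \left(\frac{1}{9} \cdot 1 \cdot 2 + 663\right) + 24835 = \left(\frac{2}{9} + 663\right) + 24835 = \frac{5969}{9} + 24835 = \frac{229484}{9}$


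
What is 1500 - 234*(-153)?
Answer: 37302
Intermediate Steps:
1500 - 234*(-153) = 1500 + 35802 = 37302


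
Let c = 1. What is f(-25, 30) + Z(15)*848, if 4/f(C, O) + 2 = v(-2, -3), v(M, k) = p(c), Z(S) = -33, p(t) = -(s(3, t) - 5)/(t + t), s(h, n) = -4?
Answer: -139912/5 ≈ -27982.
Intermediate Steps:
p(t) = 9/(2*t) (p(t) = -(-4 - 5)/(t + t) = -(-9)/(2*t) = 9/(2*t))
v(M, k) = 9/2 (v(M, k) = (9/2)/1 = (9/2)*1 = 9/2)
f(C, O) = 8/5 (f(C, O) = 4/(-2 + 9/2) = 4/(5/2) = 4*(2/5) = 8/5)
f(-25, 30) + Z(15)*848 = 8/5 - 33*848 = 8/5 - 27984 = -139912/5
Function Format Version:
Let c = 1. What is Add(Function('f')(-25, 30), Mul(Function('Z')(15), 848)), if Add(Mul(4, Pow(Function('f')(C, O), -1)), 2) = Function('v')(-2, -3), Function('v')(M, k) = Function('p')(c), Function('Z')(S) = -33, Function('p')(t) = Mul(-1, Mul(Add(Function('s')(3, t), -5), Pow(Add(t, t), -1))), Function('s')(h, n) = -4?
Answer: Rational(-139912, 5) ≈ -27982.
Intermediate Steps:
Function('p')(t) = Mul(Rational(9, 2), Pow(t, -1)) (Function('p')(t) = Mul(-1, Mul(Add(-4, -5), Pow(Add(t, t), -1))) = Mul(-1, Mul(-9, Pow(Mul(2, t), -1))) = Mul(-1, Mul(-9, Mul(Rational(1, 2), Pow(t, -1)))) = Mul(-1, Mul(Rational(-9, 2), Pow(t, -1))) = Mul(Rational(9, 2), Pow(t, -1)))
Function('v')(M, k) = Rational(9, 2) (Function('v')(M, k) = Mul(Rational(9, 2), Pow(1, -1)) = Mul(Rational(9, 2), 1) = Rational(9, 2))
Function('f')(C, O) = Rational(8, 5) (Function('f')(C, O) = Mul(4, Pow(Add(-2, Rational(9, 2)), -1)) = Mul(4, Pow(Rational(5, 2), -1)) = Mul(4, Rational(2, 5)) = Rational(8, 5))
Add(Function('f')(-25, 30), Mul(Function('Z')(15), 848)) = Add(Rational(8, 5), Mul(-33, 848)) = Add(Rational(8, 5), -27984) = Rational(-139912, 5)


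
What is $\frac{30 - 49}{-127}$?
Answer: $\frac{19}{127} \approx 0.14961$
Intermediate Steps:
$\frac{30 - 49}{-127} = \left(-19\right) \left(- \frac{1}{127}\right) = \frac{19}{127}$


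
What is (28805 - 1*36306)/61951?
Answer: -7501/61951 ≈ -0.12108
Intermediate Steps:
(28805 - 1*36306)/61951 = (28805 - 36306)*(1/61951) = -7501*1/61951 = -7501/61951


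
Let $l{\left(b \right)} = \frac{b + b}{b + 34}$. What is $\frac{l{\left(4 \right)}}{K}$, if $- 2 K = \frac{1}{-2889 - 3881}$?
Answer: $\frac{54160}{19} \approx 2850.5$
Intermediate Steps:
$K = \frac{1}{13540}$ ($K = - \frac{1}{2 \left(-2889 - 3881\right)} = - \frac{1}{2 \left(-6770\right)} = \left(- \frac{1}{2}\right) \left(- \frac{1}{6770}\right) = \frac{1}{13540} \approx 7.3855 \cdot 10^{-5}$)
$l{\left(b \right)} = \frac{2 b}{34 + b}$
$\frac{l{\left(4 \right)}}{K} = 2 \cdot 4 \frac{1}{34 + 4} \frac{1}{\frac{1}{13540}} = 2 \cdot 4 \cdot \frac{1}{38} \cdot 13540 = \frac{4}{19} \cdot 13540 = \frac{54160}{19}$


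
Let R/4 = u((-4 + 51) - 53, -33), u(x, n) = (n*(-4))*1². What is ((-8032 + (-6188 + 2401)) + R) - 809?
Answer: -12100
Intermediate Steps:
u(x, n) = -4*n (u(x, n) = -4*n*1 = -4*n)
R = 528 (R = 4*(-4*(-33)) = 4*132 = 528)
((-8032 + (-6188 + 2401)) + R) - 809 = ((-8032 + (-6188 + 2401)) + 528) - 809 = ((-8032 - 3787) + 528) - 809 = (-11819 + 528) - 809 = -11291 - 809 = -12100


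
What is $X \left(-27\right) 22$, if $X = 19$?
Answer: $-11286$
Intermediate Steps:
$X \left(-27\right) 22 = 19 \left(-27\right) 22 = \left(-513\right) 22 = -11286$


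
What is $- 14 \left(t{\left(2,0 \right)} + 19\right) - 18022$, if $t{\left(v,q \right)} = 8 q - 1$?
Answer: $-18274$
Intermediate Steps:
$t{\left(v,q \right)} = -1 + 8 q$
$- 14 \left(t{\left(2,0 \right)} + 19\right) - 18022 = - 14 \left(\left(-1 + 8 \cdot 0\right) + 19\right) - 18022 = - 14 \left(\left(-1 + 0\right) + 19\right) - 18022 = - 14 \left(-1 + 19\right) - 18022 = \left(-14\right) 18 - 18022 = -252 - 18022 = -18274$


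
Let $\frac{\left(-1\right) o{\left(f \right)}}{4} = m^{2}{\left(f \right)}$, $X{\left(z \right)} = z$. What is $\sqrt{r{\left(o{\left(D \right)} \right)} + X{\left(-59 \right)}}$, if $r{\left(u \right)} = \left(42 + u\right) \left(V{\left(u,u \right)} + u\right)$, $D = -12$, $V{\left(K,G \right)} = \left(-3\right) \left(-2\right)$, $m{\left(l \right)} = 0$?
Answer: $\sqrt{193} \approx 13.892$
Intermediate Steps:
$V{\left(K,G \right)} = 6$
$o{\left(f \right)} = 0$ ($o{\left(f \right)} = - 4 \cdot 0^{2} = \left(-4\right) 0 = 0$)
$r{\left(u \right)} = \left(6 + u\right) \left(42 + u\right)$ ($r{\left(u \right)} = \left(42 + u\right) \left(6 + u\right) = \left(6 + u\right) \left(42 + u\right)$)
$\sqrt{r{\left(o{\left(D \right)} \right)} + X{\left(-59 \right)}} = \sqrt{\left(252 + 0^{2} + 48 \cdot 0\right) - 59} = \sqrt{\left(252 + 0 + 0\right) - 59} = \sqrt{252 - 59} = \sqrt{193}$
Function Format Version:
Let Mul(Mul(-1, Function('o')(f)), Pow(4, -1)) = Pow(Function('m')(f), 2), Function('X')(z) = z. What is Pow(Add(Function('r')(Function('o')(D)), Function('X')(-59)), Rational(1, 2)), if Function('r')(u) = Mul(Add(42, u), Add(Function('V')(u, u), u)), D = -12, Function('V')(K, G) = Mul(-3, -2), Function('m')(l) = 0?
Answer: Pow(193, Rational(1, 2)) ≈ 13.892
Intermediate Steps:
Function('V')(K, G) = 6
Function('o')(f) = 0 (Function('o')(f) = Mul(-4, Pow(0, 2)) = Mul(-4, 0) = 0)
Function('r')(u) = Mul(Add(6, u), Add(42, u)) (Function('r')(u) = Mul(Add(42, u), Add(6, u)) = Mul(Add(6, u), Add(42, u)))
Pow(Add(Function('r')(Function('o')(D)), Function('X')(-59)), Rational(1, 2)) = Pow(Add(Add(252, Pow(0, 2), Mul(48, 0)), -59), Rational(1, 2)) = Pow(Add(Add(252, 0, 0), -59), Rational(1, 2)) = Pow(Add(252, -59), Rational(1, 2)) = Pow(193, Rational(1, 2))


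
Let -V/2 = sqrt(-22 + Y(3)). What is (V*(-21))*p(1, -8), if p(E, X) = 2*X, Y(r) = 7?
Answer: -672*I*sqrt(15) ≈ -2602.6*I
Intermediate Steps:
V = -2*I*sqrt(15) (V = -2*sqrt(-22 + 7) = -2*I*sqrt(15) ≈ -7.746*I)
(V*(-21))*p(1, -8) = (-2*I*sqrt(15)*(-21))*(2*(-8)) = (42*I*sqrt(15))*(-16) = -672*I*sqrt(15)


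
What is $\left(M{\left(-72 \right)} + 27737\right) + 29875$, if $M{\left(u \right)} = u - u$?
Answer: $57612$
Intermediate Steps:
$M{\left(u \right)} = 0$
$\left(M{\left(-72 \right)} + 27737\right) + 29875 = \left(0 + 27737\right) + 29875 = 27737 + 29875 = 57612$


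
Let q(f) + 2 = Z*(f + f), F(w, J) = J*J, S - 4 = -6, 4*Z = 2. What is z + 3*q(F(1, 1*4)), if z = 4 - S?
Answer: 48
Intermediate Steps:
Z = 1/2 (Z = (1/4)*2 = 1/2 ≈ 0.50000)
S = -2 (S = 4 - 6 = -2)
F(w, J) = J**2
q(f) = -2 + f (q(f) = -2 + (f + f)/2 = -2 + (2*f)/2 = -2 + f)
z = 6 (z = 4 - 1*(-2) = 4 + 2 = 6)
z + 3*q(F(1, 1*4)) = 6 + 3*(-2 + (1*4)**2) = 6 + 3*(-2 + 4**2) = 6 + 3*(-2 + 16) = 6 + 3*14 = 6 + 42 = 48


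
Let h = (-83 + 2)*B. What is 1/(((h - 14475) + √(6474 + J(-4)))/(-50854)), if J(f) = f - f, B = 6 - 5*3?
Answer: 116506514/31491007 + 25427*√6474/94473021 ≈ 3.7213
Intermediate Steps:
B = -9 (B = 6 - 15 = -9)
J(f) = 0
h = 729 (h = (-83 + 2)*(-9) = -81*(-9) = 729)
1/(((h - 14475) + √(6474 + J(-4)))/(-50854)) = 1/(((729 - 14475) + √(6474 + 0))/(-50854)) = 1/((-13746 + √6474)*(-1/50854)) = 1/(6873/25427 - √6474/50854)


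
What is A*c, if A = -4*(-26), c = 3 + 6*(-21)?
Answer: -12792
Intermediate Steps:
c = -123 (c = 3 - 126 = -123)
A = 104
A*c = 104*(-123) = -12792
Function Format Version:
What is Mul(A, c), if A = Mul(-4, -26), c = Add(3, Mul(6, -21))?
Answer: -12792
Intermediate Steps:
c = -123 (c = Add(3, -126) = -123)
A = 104
Mul(A, c) = Mul(104, -123) = -12792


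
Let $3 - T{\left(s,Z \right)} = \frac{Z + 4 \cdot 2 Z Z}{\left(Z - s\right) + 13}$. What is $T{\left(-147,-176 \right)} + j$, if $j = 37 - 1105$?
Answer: $14412$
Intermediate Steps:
$j = -1068$ ($j = 37 - 1105 = -1068$)
$T{\left(s,Z \right)} = 3 - \frac{Z + 8 Z^{2}}{13 + Z - s}$ ($T{\left(s,Z \right)} = 3 - \frac{Z + 4 \cdot 2 Z Z}{\left(Z - s\right) + 13} = 3 - \frac{Z + 8 Z Z}{13 + Z - s} = 3 - \frac{Z + 8 Z^{2}}{13 + Z - s}$)
$T{\left(-147,-176 \right)} + j = \frac{39 - 8 \left(-176\right)^{2} - -441 + 2 \left(-176\right)}{13 - 176 - -147} - 1068 = \frac{39 - 247808 + 441 - 352}{13 - 176 + 147} - 1068 = \frac{39 - 247808 + 441 - 352}{-16} - 1068 = \left(- \frac{1}{16}\right) \left(-247680\right) - 1068 = 15480 - 1068 = 14412$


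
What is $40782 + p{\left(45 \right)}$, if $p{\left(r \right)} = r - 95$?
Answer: $40732$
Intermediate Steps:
$p{\left(r \right)} = -95 + r$
$40782 + p{\left(45 \right)} = 40782 + \left(-95 + 45\right) = 40782 - 50 = 40732$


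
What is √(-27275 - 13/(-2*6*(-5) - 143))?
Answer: 2*I*√46974099/83 ≈ 165.15*I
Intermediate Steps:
√(-27275 - 13/(-2*6*(-5) - 143)) = √(-27275 - 13/(-12*(-5) - 143)) = √(-27275 - 13/(60 - 143)) = √(-27275 - 13/(-83)) = √(-27275 - 1/83*(-13)) = √(-27275 + 13/83) = √(-2263812/83) = 2*I*√46974099/83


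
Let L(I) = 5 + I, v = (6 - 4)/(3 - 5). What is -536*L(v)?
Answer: -2144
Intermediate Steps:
v = -1 (v = 2/(-2) = 2*(-1/2) = -1)
-536*L(v) = -536*(5 - 1) = -536*4 = -2144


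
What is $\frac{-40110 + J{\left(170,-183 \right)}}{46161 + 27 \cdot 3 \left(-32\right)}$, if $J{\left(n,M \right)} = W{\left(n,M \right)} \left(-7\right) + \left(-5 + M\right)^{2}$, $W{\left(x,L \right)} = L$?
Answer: $- \frac{3485}{43569} \approx -0.079988$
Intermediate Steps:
$J{\left(n,M \right)} = \left(-5 + M\right)^{2} - 7 M$ ($J{\left(n,M \right)} = M \left(-7\right) + \left(-5 + M\right)^{2} = - 7 M + \left(-5 + M\right)^{2} = \left(-5 + M\right)^{2} - 7 M$)
$\frac{-40110 + J{\left(170,-183 \right)}}{46161 + 27 \cdot 3 \left(-32\right)} = \frac{-40110 - \left(-1281 - \left(-5 - 183\right)^{2}\right)}{46161 + 27 \cdot 3 \left(-32\right)} = \frac{-40110 + \left(\left(-188\right)^{2} + 1281\right)}{46161 + 81 \left(-32\right)} = \frac{-40110 + \left(35344 + 1281\right)}{46161 - 2592} = \frac{-40110 + 36625}{43569} = \left(-3485\right) \frac{1}{43569} = - \frac{3485}{43569}$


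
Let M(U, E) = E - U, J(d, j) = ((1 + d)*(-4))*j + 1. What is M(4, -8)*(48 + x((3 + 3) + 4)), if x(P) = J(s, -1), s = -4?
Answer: -444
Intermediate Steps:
J(d, j) = 1 + j*(-4 - 4*d) (J(d, j) = (-4 - 4*d)*j + 1 = j*(-4 - 4*d) + 1 = 1 + j*(-4 - 4*d))
x(P) = -11 (x(P) = 1 - 4*(-1) - 4*(-4)*(-1) = 1 + 4 - 16 = -11)
M(4, -8)*(48 + x((3 + 3) + 4)) = (-8 - 1*4)*(48 - 11) = (-8 - 4)*37 = -12*37 = -444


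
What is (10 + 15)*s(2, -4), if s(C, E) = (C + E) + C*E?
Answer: -250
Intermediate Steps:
s(C, E) = C + E + C*E
(10 + 15)*s(2, -4) = (10 + 15)*(2 - 4 + 2*(-4)) = 25*(2 - 4 - 8) = 25*(-10) = -250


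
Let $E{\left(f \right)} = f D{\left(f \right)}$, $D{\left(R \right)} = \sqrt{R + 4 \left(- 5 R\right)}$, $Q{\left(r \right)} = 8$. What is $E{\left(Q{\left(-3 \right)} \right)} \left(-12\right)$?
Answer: $- 192 i \sqrt{38} \approx - 1183.6 i$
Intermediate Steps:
$D{\left(R \right)} = \sqrt{19} \sqrt{- R}$ ($D{\left(R \right)} = \sqrt{R - 20 R} = \sqrt{- 19 R} = \sqrt{19} \sqrt{- R}$)
$E{\left(f \right)} = f \sqrt{19} \sqrt{- f}$
$E{\left(Q{\left(-3 \right)} \right)} \left(-12\right) = - \sqrt{19} \left(\left(-1\right) 8\right)^{\frac{3}{2}} \left(-12\right) = - \sqrt{19} \left(-8\right)^{\frac{3}{2}} \left(-12\right) = - \sqrt{19} \left(- 16 i \sqrt{2}\right) \left(-12\right) = 16 i \sqrt{38} \left(-12\right) = - 192 i \sqrt{38}$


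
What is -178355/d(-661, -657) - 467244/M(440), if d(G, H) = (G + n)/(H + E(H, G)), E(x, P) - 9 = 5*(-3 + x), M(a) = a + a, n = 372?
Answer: -154945777179/63580 ≈ -2.4370e+6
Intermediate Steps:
M(a) = 2*a
E(x, P) = -6 + 5*x (E(x, P) = 9 + 5*(-3 + x) = 9 + (-15 + 5*x) = -6 + 5*x)
d(G, H) = (372 + G)/(-6 + 6*H) (d(G, H) = (G + 372)/(H + (-6 + 5*H)) = (372 + G)/(-6 + 6*H))
-178355/d(-661, -657) - 467244/M(440) = -178355*6*(-1 - 657)/(372 - 661) - 467244/(2*440) = -178355/((1/6)*(-289)/(-658)) - 467244/880 = -178355/((1/6)*(-1/658)*(-289)) - 467244*1/880 = -178355/289/3948 - 116811/220 = -178355*3948/289 - 116811/220 = -704145540/289 - 116811/220 = -154945777179/63580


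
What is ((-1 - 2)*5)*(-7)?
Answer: 105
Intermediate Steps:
((-1 - 2)*5)*(-7) = -3*5*(-7) = -15*(-7) = 105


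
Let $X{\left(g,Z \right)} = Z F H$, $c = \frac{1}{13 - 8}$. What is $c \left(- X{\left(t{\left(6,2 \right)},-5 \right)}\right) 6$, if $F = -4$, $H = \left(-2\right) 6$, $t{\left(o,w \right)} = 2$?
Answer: $288$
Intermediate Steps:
$c = \frac{1}{5} \approx 0.2$
$H = -12$
$X{\left(g,Z \right)} = 48 Z$ ($X{\left(g,Z \right)} = Z \left(-4\right) \left(-12\right) = - 4 Z \left(-12\right) = 48 Z$)
$c \left(- X{\left(t{\left(6,2 \right)},-5 \right)}\right) 6 = \frac{\left(-1\right) 48 \left(-5\right)}{5} \cdot 6 = \frac{\left(-1\right) \left(-240\right)}{5} \cdot 6 = \frac{1}{5} \cdot 240 \cdot 6 = 48 \cdot 6 = 288$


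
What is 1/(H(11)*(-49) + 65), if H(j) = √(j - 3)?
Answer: -65/14983 - 98*√2/14983 ≈ -0.013588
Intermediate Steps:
H(j) = √(-3 + j)
1/(H(11)*(-49) + 65) = 1/(√(-3 + 11)*(-49) + 65) = 1/(√8*(-49) + 65) = 1/((2*√2)*(-49) + 65) = 1/(-98*√2 + 65) = 1/(65 - 98*√2)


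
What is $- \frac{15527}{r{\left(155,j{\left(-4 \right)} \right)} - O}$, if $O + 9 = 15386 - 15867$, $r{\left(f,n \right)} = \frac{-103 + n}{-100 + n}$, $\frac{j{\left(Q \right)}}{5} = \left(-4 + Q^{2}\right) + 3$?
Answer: $- \frac{388175}{12278} \approx -31.615$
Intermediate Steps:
$j{\left(Q \right)} = -5 + 5 Q^{2}$ ($j{\left(Q \right)} = 5 \left(\left(-4 + Q^{2}\right) + 3\right) = 5 \left(-1 + Q^{2}\right) = -5 + 5 Q^{2}$)
$r{\left(f,n \right)} = \frac{-103 + n}{-100 + n}$
$O = -490$ ($O = -9 + \left(15386 - 15867\right) = -9 - 481 = -490$)
$- \frac{15527}{r{\left(155,j{\left(-4 \right)} \right)} - O} = - \frac{15527}{\frac{-103 - \left(5 - 5 \left(-4\right)^{2}\right)}{-100 - \left(5 - 5 \left(-4\right)^{2}\right)} - -490} = - \frac{15527}{\frac{-103 + \left(-5 + 5 \cdot 16\right)}{-100 + \left(-5 + 5 \cdot 16\right)} + 490} = - \frac{15527}{\frac{-103 + \left(-5 + 80\right)}{-100 + \left(-5 + 80\right)} + 490} = - \frac{15527}{\frac{-103 + 75}{-100 + 75} + 490} = - \frac{15527}{\frac{1}{-25} \left(-28\right) + 490} = - \frac{15527}{\left(- \frac{1}{25}\right) \left(-28\right) + 490} = - \frac{15527}{\frac{28}{25} + 490} = - \frac{15527}{\frac{12278}{25}} = \left(-15527\right) \frac{25}{12278} = - \frac{388175}{12278}$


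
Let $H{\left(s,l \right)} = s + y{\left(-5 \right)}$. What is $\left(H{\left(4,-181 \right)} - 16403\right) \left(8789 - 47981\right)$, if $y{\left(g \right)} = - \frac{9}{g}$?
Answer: $\frac{3213195312}{5} \approx 6.4264 \cdot 10^{8}$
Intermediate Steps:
$H{\left(s,l \right)} = \frac{9}{5} + s$ ($H{\left(s,l \right)} = s - \frac{9}{-5} = s - - \frac{9}{5} = s + \frac{9}{5} = \frac{9}{5} + s$)
$\left(H{\left(4,-181 \right)} - 16403\right) \left(8789 - 47981\right) = \left(\left(\frac{9}{5} + 4\right) - 16403\right) \left(8789 - 47981\right) = \left(\frac{29}{5} - 16403\right) \left(-39192\right) = \left(- \frac{81986}{5}\right) \left(-39192\right) = \frac{3213195312}{5}$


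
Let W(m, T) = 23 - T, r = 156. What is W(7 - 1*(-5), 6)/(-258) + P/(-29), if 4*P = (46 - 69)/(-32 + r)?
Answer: -119297/1855536 ≈ -0.064292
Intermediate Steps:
P = -23/496 (P = ((46 - 69)/(-32 + 156))/4 = (-23/124)/4 = (-23*1/124)/4 = (¼)*(-23/124) = -23/496 ≈ -0.046371)
W(7 - 1*(-5), 6)/(-258) + P/(-29) = (23 - 1*6)/(-258) - 23/496/(-29) = (23 - 6)*(-1/258) - 23/496*(-1/29) = 17*(-1/258) + 23/14384 = -17/258 + 23/14384 = -119297/1855536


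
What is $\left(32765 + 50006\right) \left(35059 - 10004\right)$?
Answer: $2073827405$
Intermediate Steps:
$\left(32765 + 50006\right) \left(35059 - 10004\right) = 82771 \cdot 25055 = 2073827405$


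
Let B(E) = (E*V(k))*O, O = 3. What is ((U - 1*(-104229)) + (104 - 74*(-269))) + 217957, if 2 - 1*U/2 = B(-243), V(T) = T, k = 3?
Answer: 346574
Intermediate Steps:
B(E) = 9*E (B(E) = (E*3)*3 = (3*E)*3 = 9*E)
U = 4378 (U = 4 - 18*(-243) = 4 - 2*(-2187) = 4 + 4374 = 4378)
((U - 1*(-104229)) + (104 - 74*(-269))) + 217957 = ((4378 - 1*(-104229)) + (104 - 74*(-269))) + 217957 = ((4378 + 104229) + (104 + 19906)) + 217957 = (108607 + 20010) + 217957 = 128617 + 217957 = 346574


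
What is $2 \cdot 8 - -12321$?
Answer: $12337$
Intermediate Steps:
$2 \cdot 8 - -12321 = 16 + 12321 = 12337$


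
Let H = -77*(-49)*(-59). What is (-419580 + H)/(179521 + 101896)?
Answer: -642187/281417 ≈ -2.2820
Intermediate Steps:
H = -222607 (H = 3773*(-59) = -222607)
(-419580 + H)/(179521 + 101896) = (-419580 - 222607)/(179521 + 101896) = -642187/281417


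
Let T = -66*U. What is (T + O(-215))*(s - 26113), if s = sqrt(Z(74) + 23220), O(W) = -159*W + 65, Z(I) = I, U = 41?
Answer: -823708472 + 31544*sqrt(23294) ≈ -8.1889e+8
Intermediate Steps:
T = -2706 (T = -66*41 = -2706)
O(W) = 65 - 159*W
s = sqrt(23294) (s = sqrt(74 + 23220) = sqrt(23294) ≈ 152.62)
(T + O(-215))*(s - 26113) = (-2706 + (65 - 159*(-215)))*(sqrt(23294) - 26113) = (-2706 + (65 + 34185))*(-26113 + sqrt(23294)) = (-2706 + 34250)*(-26113 + sqrt(23294)) = 31544*(-26113 + sqrt(23294)) = -823708472 + 31544*sqrt(23294)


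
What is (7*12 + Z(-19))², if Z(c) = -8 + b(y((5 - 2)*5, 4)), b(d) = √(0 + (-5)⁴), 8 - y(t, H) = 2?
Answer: 10201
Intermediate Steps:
y(t, H) = 6 (y(t, H) = 8 - 1*2 = 8 - 2 = 6)
b(d) = 25 (b(d) = √(0 + 625) = √625 = 25)
Z(c) = 17 (Z(c) = -8 + 25 = 17)
(7*12 + Z(-19))² = (7*12 + 17)² = (84 + 17)² = 101² = 10201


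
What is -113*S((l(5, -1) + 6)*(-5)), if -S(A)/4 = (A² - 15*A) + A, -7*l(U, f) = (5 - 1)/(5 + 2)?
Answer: 1399934400/2401 ≈ 5.8306e+5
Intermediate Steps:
l(U, f) = -4/49 (l(U, f) = -(5 - 1)/(7*(5 + 2)) = -4/(7*7) = -⅐*4/7 = -4/49)
S(A) = -4*A² + 56*A (S(A) = -4*((A² - 15*A) + A) = -4*(A² - 14*A) = -4*A² + 56*A)
-113*S((l(5, -1) + 6)*(-5)) = -452*(-4/49 + 6)*(-5)*(14 - (-4/49 + 6)*(-5)) = -452*(290/49)*(-5)*(14 - 290*(-5)/49) = -452*(-1450)*(14 - 1*(-1450/49))/49 = -452*(-1450)*(14 + 1450/49)/49 = -452*(-1450)*2136/(49*49) = -113*(-12388800/2401) = 1399934400/2401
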